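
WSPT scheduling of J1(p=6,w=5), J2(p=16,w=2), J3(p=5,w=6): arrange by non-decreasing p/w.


WSPT (Smith's rule): sort by p/w ascending
  J3: p/w = 5/6 = 0.833
  J1: p/w = 6/5 = 1.200
  J2: p/w = 16/2 = 8.000
Order: J3 → J1 → J2


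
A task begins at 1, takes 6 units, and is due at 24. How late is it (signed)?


Completion = 1 + 6 = 7
Lateness = C - d = 7 - 24
= -17


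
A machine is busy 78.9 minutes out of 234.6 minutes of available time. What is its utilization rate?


Utilization = busy / total × 100
= 78.9 / 234.6 × 100
= 33.6%


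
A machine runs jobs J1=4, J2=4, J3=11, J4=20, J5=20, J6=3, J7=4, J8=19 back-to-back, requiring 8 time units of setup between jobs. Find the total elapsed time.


Makespan = Σ processing + (n-1) × setup
= (4 + 4 + 11 + 20 + 20 + 3 + 4 + 19) + (8-1)×8
= 85 + 56
= 141 time units


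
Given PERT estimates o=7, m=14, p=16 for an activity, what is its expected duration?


te = (o + 4m + p) / 6
= (7 + 4×14 + 16) / 6
= (7 + 56 + 16) / 6
= 79 / 6
= 13.17


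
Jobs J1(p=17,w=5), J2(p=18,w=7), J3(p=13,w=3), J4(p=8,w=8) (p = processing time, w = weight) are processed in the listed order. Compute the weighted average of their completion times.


Completion times:
  J1: C=17, w×C=5×17=85
  J2: C=35, w×C=7×35=245
  J3: C=48, w×C=3×48=144
  J4: C=56, w×C=8×56=448
Sum w×C = 922
Sum w = 23
Weighted avg = 922/23
= 40.09


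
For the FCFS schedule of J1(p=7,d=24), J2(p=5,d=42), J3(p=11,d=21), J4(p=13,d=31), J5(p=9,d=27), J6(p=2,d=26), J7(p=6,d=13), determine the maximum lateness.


Lateness per job (L = C - d):
  J1: C=7, d=24, L=-17
  J2: C=12, d=42, L=-30
  J3: C=23, d=21, L=2
  J4: C=36, d=31, L=5
  J5: C=45, d=27, L=18
  J6: C=47, d=26, L=21
  J7: C=53, d=13, L=40
Lmax = max(-17, -30, 2, 5, 18, 21, 40)
= 40


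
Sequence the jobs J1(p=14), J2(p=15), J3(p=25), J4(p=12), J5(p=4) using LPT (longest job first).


LPT: sort by longest processing time first
  J3: p=25
  J2: p=15
  J1: p=14
  J4: p=12
  J5: p=4
Order: J3 → J2 → J1 → J4 → J5


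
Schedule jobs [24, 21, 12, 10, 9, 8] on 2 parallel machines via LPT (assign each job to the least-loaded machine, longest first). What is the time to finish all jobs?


Jobs (LPT sorted): [24, 21, 12, 10, 9, 8]
Machines: 2
  J=24 → Machine 1 (load: 0+24=24)
  J=21 → Machine 2 (load: 0+21=21)
  J=12 → Machine 2 (load: 21+12=33)
  J=10 → Machine 1 (load: 24+10=34)
  J=9 → Machine 2 (load: 33+9=42)
  J=8 → Machine 1 (load: 34+8=42)
Machine loads: [42, 42]
Makespan = max = 42 time units


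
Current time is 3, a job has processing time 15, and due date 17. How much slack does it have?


Slack = due - current_time - processing
= 17 - 3 - 15
= -1


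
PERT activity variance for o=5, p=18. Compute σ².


σ² = ((p - o) / 6)² = (p - o)² / 36
= (18 - 5)² / 36
= 13² / 36
= 169 / 36
= 4.6944


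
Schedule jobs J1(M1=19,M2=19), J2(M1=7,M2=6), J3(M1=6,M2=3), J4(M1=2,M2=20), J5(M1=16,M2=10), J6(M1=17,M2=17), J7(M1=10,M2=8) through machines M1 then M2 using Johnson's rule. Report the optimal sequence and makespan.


Johnson's rule:
Group 1 (M1≤M2, sort by M1): ['J4', 'J6', 'J1']
Group 2 (M1>M2, sort desc M2): ['J5', 'J7', 'J2', 'J3']
Sequence: J4 → J6 → J1 → J5 → J7 → J2 → J3
Makespan calculation:
  J4: M1 done=2, M2 done=22
  J6: M1 done=19, M2 done=39
  J1: M1 done=38, M2 done=58
  J5: M1 done=54, M2 done=68
  J7: M1 done=64, M2 done=76
  J2: M1 done=71, M2 done=82
  J3: M1 done=77, M2 done=85
= Sequence: J4 → J6 → J1 → J5 → J7 → J2 → J3, Makespan: 85


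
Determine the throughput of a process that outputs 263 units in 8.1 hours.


Throughput = units / time
= 263 / 8.1
= 32.5 units/hour


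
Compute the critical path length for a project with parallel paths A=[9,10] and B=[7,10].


Path A: 9 + 10 = 19
Path B: 7 + 10 = 17
Critical path = longest = max(19, 17)
= 19 (Path A)


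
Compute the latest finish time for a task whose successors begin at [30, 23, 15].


LF = min of all successor start times
Successors start at: [30, 23, 15]
LF = min(30, 23, 15)
= 15


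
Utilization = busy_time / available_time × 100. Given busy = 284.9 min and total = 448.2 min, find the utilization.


Utilization = busy / total × 100
= 284.9 / 448.2 × 100
= 63.6%


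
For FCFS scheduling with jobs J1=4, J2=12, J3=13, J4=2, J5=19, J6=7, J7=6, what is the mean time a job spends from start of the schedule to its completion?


Completion times:
  J1: completes at 4
  J2: completes at 16
  J3: completes at 29
  J4: completes at 31
  J5: completes at 50
  J6: completes at 57
  J7: completes at 63
Sum = 250
Average = 250/7
= 35.71


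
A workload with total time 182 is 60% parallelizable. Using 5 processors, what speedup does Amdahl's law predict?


Amdahl's law: T_p = T × ((1-p) + p/N)
= 182 × ((1-0.6) + 0.6/5)
= 182 × (0.40 + 0.1200)
= 182 × 0.5200
= 94.64
Speedup = 182/94.64
= 1.92×


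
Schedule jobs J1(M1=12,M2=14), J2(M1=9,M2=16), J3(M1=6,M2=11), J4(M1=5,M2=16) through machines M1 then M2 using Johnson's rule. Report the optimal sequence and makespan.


Johnson's rule:
Group 1 (M1≤M2, sort by M1): ['J4', 'J3', 'J2', 'J1']
Group 2 (M1>M2, sort desc M2): []
Sequence: J4 → J3 → J2 → J1
Makespan calculation:
  J4: M1 done=5, M2 done=21
  J3: M1 done=11, M2 done=32
  J2: M1 done=20, M2 done=48
  J1: M1 done=32, M2 done=62
= Sequence: J4 → J3 → J2 → J1, Makespan: 62


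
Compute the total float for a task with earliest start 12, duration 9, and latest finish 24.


EF = ES + duration = 12 + 9 = 21
LS = LF - duration = 24 - 9 = 15
Total Float = LF - EF = 24 - 21
(or LS - ES = 15 - 12)
= 3


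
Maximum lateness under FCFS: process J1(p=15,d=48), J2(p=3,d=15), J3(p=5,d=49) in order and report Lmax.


Lateness per job (L = C - d):
  J1: C=15, d=48, L=-33
  J2: C=18, d=15, L=3
  J3: C=23, d=49, L=-26
Lmax = max(-33, 3, -26)
= 3


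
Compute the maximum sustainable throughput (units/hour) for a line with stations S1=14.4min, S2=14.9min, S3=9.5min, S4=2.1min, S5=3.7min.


Bottleneck = longest station time
Station times: [14.4, 14.9, 9.5, 2.1, 3.7]
Max = 14.9 min
Rate = 60 / 14.9
= 4.03 units/hour (bottleneck: 14.9min)


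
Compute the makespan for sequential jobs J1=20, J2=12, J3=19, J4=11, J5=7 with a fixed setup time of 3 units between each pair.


Makespan = Σ processing + (n-1) × setup
= (20 + 12 + 19 + 11 + 7) + (5-1)×3
= 69 + 12
= 81 time units


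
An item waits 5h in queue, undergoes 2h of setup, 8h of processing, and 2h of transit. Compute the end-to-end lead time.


Lead time = queue + setup + processing + transit
= 5 + 2 + 8 + 2
= 17 hours


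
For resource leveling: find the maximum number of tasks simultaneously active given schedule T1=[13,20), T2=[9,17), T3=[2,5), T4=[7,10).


Check each time point for overlaps:
  t=9: 2 tasks active (T2, T4)
Max concurrent = 2


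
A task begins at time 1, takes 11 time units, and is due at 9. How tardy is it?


Completion = start + processing = 1 + 11 = 12
Tardiness = max(0, C - d) = max(0, 12 - 9)
= max(0, 3)
= 3


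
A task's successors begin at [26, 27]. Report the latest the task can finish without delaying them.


LF = min of all successor start times
Successors start at: [26, 27]
LF = min(26, 27)
= 26


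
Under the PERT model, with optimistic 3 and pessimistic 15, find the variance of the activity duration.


σ² = ((p - o) / 6)² = (p - o)² / 36
= (15 - 3)² / 36
= 12² / 36
= 144 / 36
= 4.0000


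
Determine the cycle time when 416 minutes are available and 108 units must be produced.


Cycle time = available time / demand
= 416 / 108
= 3.85 min/unit


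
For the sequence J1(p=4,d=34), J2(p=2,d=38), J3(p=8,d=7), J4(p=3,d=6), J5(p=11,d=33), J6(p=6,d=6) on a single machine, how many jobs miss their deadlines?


Completion vs due date:
  J1: C=4, d=34 → on time
  J2: C=6, d=38 → on time
  J3: C=14, d=7 → TARDY
  J4: C=17, d=6 → TARDY
  J5: C=28, d=33 → on time
  J6: C=34, d=6 → TARDY
Tardy jobs: J3, J4, J6
Count = 3


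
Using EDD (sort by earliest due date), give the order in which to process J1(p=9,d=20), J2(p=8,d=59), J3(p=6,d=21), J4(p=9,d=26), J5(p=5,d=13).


EDD: sort by earliest due date
  J5: d=13, p=5
  J1: d=20, p=9
  J3: d=21, p=6
  J4: d=26, p=9
  J2: d=59, p=8
Order: J5 → J1 → J3 → J4 → J2


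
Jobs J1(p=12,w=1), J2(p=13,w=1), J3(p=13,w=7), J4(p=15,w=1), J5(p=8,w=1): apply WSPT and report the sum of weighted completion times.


WSPT order (by p/w): J3 → J5 → J1 → J2 → J4
  J3: C=13, w·C=7×13=91
  J5: C=21, w·C=1×21=21
  J1: C=33, w·C=1×33=33
  J2: C=46, w·C=1×46=46
  J4: C=61, w·C=1×61=61
Σ w·C = 252
= 252


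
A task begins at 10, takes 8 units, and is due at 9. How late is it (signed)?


Completion = 10 + 8 = 18
Lateness = C - d = 18 - 9
= 9


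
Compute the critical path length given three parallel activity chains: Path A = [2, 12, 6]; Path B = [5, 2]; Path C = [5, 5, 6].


Path A: 2 + 12 + 6 = 20
Path B: 5 + 2 = 7
Path C: 5 + 5 + 6 = 16
Critical path = longest = max(20, 7, 16)
= 20 (Path A)


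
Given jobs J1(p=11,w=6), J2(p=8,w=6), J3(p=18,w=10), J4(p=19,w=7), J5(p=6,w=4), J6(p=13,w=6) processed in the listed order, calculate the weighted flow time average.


Completion times:
  J1: C=11, w×C=6×11=66
  J2: C=19, w×C=6×19=114
  J3: C=37, w×C=10×37=370
  J4: C=56, w×C=7×56=392
  J5: C=62, w×C=4×62=248
  J6: C=75, w×C=6×75=450
Sum w×C = 1640
Sum w = 39
Weighted avg = 1640/39
= 42.05


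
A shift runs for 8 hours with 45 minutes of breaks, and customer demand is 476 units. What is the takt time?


Available = 8×60 - 45 = 435 min
Takt time = 435 / 476
= 0.91 min/unit


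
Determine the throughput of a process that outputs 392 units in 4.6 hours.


Throughput = units / time
= 392 / 4.6
= 85.2 units/hour


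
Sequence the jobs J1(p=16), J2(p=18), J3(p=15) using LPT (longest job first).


LPT: sort by longest processing time first
  J2: p=18
  J1: p=16
  J3: p=15
Order: J2 → J1 → J3


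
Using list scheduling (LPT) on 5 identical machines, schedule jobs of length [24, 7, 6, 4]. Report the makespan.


Jobs (LPT sorted): [24, 7, 6, 4]
Machines: 5
  J=24 → Machine 1 (load: 0+24=24)
  J=7 → Machine 2 (load: 0+7=7)
  J=6 → Machine 3 (load: 0+6=6)
  J=4 → Machine 4 (load: 0+4=4)
Machine loads: [24, 7, 6, 4, 0]
Makespan = max = 24 time units


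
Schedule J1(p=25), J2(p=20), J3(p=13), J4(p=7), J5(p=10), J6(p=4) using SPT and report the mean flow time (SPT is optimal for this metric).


SPT order: J6 → J4 → J5 → J3 → J2 → J1
Completion times:
  J6: C=4
  J4: C=11
  J5: C=21
  J3: C=34
  J2: C=54
  J1: C=79
Sum = 203, n = 6
Mean flow = 203/6
= 33.83


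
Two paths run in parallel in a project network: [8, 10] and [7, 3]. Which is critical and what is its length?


Path A: 8 + 10 = 18
Path B: 7 + 3 = 10
Critical path = longest = max(18, 10)
= 18 (Path A)


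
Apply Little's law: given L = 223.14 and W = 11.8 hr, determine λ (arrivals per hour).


Little's law: L = λW → λ = L / W
= 223.14 / 11.8
= 18.91 per hour


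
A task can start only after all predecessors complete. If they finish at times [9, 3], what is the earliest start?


ES = max of all predecessor completion times
Predecessors: [9, 3]
ES = max(9, 3)
= 9


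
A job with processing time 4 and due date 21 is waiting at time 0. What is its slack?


Slack = due - current_time - processing
= 21 - 0 - 4
= 17


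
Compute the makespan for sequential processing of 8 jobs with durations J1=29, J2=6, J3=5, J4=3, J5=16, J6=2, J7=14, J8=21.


Sequential makespan: sum all processing times
= 29 + 6 + 5 + 3 + 16 + 2 + 14 + 21
= 96 time units


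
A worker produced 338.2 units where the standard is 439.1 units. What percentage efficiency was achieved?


Efficiency = (actual / standard) × 100
= (338.2 / 439.1) × 100
= 77.0%


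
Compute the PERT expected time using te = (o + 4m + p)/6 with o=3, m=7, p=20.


te = (o + 4m + p) / 6
= (3 + 4×7 + 20) / 6
= (3 + 28 + 20) / 6
= 51 / 6
= 8.50


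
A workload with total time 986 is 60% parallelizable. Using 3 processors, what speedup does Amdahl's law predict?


Amdahl's law: T_p = T × ((1-p) + p/N)
= 986 × ((1-0.6) + 0.6/3)
= 986 × (0.40 + 0.2000)
= 986 × 0.6000
= 591.60
Speedup = 986/591.60
= 1.67×


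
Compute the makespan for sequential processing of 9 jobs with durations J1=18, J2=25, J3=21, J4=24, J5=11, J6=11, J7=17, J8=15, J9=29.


Sequential makespan: sum all processing times
= 18 + 25 + 21 + 24 + 11 + 11 + 17 + 15 + 29
= 171 time units


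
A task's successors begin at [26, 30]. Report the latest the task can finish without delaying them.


LF = min of all successor start times
Successors start at: [26, 30]
LF = min(26, 30)
= 26


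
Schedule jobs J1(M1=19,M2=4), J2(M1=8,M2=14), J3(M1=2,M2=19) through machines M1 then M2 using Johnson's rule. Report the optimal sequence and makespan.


Johnson's rule:
Group 1 (M1≤M2, sort by M1): ['J3', 'J2']
Group 2 (M1>M2, sort desc M2): ['J1']
Sequence: J3 → J2 → J1
Makespan calculation:
  J3: M1 done=2, M2 done=21
  J2: M1 done=10, M2 done=35
  J1: M1 done=29, M2 done=39
= Sequence: J3 → J2 → J1, Makespan: 39


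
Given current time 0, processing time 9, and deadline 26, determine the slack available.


Slack = due - current_time - processing
= 26 - 0 - 9
= 17


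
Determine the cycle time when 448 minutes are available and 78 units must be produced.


Cycle time = available time / demand
= 448 / 78
= 5.74 min/unit


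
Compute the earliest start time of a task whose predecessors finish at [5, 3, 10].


ES = max of all predecessor completion times
Predecessors: [5, 3, 10]
ES = max(5, 3, 10)
= 10


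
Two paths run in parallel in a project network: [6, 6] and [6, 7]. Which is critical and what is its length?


Path A: 6 + 6 = 12
Path B: 6 + 7 = 13
Critical path = longest = max(12, 13)
= 13 (Path B)


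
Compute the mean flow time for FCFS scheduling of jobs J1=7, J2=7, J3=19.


Completion times:
  J1: completes at 7
  J2: completes at 14
  J3: completes at 33
Sum = 54
Average = 54/3
= 18.00


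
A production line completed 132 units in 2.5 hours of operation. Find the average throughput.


Throughput = units / time
= 132 / 2.5
= 52.8 units/hour


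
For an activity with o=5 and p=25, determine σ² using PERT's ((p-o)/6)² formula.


σ² = ((p - o) / 6)² = (p - o)² / 36
= (25 - 5)² / 36
= 20² / 36
= 400 / 36
= 11.1111


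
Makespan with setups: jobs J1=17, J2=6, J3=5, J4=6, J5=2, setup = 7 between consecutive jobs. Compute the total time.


Makespan = Σ processing + (n-1) × setup
= (17 + 6 + 5 + 6 + 2) + (5-1)×7
= 36 + 28
= 64 time units


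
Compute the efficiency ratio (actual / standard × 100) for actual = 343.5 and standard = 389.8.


Efficiency = (actual / standard) × 100
= (343.5 / 389.8) × 100
= 88.1%


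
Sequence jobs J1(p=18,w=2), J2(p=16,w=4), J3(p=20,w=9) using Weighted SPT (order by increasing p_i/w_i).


WSPT (Smith's rule): sort by p/w ascending
  J3: p/w = 20/9 = 2.222
  J2: p/w = 16/4 = 4.000
  J1: p/w = 18/2 = 9.000
Order: J3 → J2 → J1


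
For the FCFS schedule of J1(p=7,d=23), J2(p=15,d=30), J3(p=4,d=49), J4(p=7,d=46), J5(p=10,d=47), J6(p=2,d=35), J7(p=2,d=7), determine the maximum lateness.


Lateness per job (L = C - d):
  J1: C=7, d=23, L=-16
  J2: C=22, d=30, L=-8
  J3: C=26, d=49, L=-23
  J4: C=33, d=46, L=-13
  J5: C=43, d=47, L=-4
  J6: C=45, d=35, L=10
  J7: C=47, d=7, L=40
Lmax = max(-16, -8, -23, -13, -4, 10, 40)
= 40


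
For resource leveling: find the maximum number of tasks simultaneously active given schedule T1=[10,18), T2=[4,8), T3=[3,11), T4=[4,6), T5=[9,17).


Check each time point for overlaps:
  t=4: 3 tasks active (T2, T3, T4)
Max concurrent = 3


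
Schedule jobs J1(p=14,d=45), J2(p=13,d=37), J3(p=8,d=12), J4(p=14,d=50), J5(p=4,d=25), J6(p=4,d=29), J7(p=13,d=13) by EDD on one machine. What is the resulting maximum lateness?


EDD order: J3 → J7 → J5 → J6 → J2 → J1 → J4
Completion and lateness:
  J3: C=8, d=12, L=8-12=-4
  J7: C=21, d=13, L=21-13=8
  J5: C=25, d=25, L=25-25=0
  J6: C=29, d=29, L=29-29=0
  J2: C=42, d=37, L=42-37=5
  J1: C=56, d=45, L=56-45=11
  J4: C=70, d=50, L=70-50=20
Lmax = max(-4, 8, 0, 0, 5, 11, 20)
= 20


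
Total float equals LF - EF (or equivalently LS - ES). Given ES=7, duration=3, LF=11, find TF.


EF = ES + duration = 7 + 3 = 10
LS = LF - duration = 11 - 3 = 8
Total Float = LF - EF = 11 - 10
(or LS - ES = 8 - 7)
= 1


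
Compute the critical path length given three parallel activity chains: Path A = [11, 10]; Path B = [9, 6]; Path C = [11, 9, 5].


Path A: 11 + 10 = 21
Path B: 9 + 6 = 15
Path C: 11 + 9 + 5 = 25
Critical path = longest = max(21, 15, 25)
= 25 (Path C)


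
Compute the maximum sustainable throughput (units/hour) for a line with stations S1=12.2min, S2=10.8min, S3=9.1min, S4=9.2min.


Bottleneck = longest station time
Station times: [12.2, 10.8, 9.1, 9.2]
Max = 12.2 min
Rate = 60 / 12.2
= 4.92 units/hour (bottleneck: 12.2min)


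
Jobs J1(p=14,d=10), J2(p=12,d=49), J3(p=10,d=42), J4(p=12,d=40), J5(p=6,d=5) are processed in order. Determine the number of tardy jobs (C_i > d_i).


Completion vs due date:
  J1: C=14, d=10 → TARDY
  J2: C=26, d=49 → on time
  J3: C=36, d=42 → on time
  J4: C=48, d=40 → TARDY
  J5: C=54, d=5 → TARDY
Tardy jobs: J1, J4, J5
Count = 3


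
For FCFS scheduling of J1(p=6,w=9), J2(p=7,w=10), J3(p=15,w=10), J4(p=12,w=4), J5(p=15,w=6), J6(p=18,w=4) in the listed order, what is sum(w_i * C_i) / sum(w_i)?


Completion times:
  J1: C=6, w×C=9×6=54
  J2: C=13, w×C=10×13=130
  J3: C=28, w×C=10×28=280
  J4: C=40, w×C=4×40=160
  J5: C=55, w×C=6×55=330
  J6: C=73, w×C=4×73=292
Sum w×C = 1246
Sum w = 43
Weighted avg = 1246/43
= 28.98


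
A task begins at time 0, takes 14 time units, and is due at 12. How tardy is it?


Completion = start + processing = 0 + 14 = 14
Tardiness = max(0, C - d) = max(0, 14 - 12)
= max(0, 2)
= 2


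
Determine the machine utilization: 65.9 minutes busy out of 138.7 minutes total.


Utilization = busy / total × 100
= 65.9 / 138.7 × 100
= 47.5%


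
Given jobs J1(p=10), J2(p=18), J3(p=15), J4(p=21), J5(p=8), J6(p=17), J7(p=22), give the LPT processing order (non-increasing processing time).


LPT: sort by longest processing time first
  J7: p=22
  J4: p=21
  J2: p=18
  J6: p=17
  J3: p=15
  J1: p=10
  J5: p=8
Order: J7 → J4 → J2 → J6 → J3 → J1 → J5


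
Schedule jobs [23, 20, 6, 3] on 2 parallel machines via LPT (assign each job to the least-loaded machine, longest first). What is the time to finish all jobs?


Jobs (LPT sorted): [23, 20, 6, 3]
Machines: 2
  J=23 → Machine 1 (load: 0+23=23)
  J=20 → Machine 2 (load: 0+20=20)
  J=6 → Machine 2 (load: 20+6=26)
  J=3 → Machine 1 (load: 23+3=26)
Machine loads: [26, 26]
Makespan = max = 26 time units


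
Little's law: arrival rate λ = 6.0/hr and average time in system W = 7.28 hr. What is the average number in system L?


Little's law: L = λ × W
= 6.0 × 7.28
= 43.68


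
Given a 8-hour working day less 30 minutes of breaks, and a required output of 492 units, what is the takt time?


Available = 8×60 - 30 = 450 min
Takt time = 450 / 492
= 0.91 min/unit


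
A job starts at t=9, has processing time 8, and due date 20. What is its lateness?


Completion = 9 + 8 = 17
Lateness = C - d = 17 - 20
= -3


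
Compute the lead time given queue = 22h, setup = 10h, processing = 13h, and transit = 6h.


Lead time = queue + setup + processing + transit
= 22 + 10 + 13 + 6
= 51 hours


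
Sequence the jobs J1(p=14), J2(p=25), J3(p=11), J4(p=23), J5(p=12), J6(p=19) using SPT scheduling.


SPT: sort by shortest processing time
  J3: p=11
  J5: p=12
  J1: p=14
  J6: p=19
  J4: p=23
  J2: p=25
Order: J3 → J5 → J1 → J6 → J4 → J2


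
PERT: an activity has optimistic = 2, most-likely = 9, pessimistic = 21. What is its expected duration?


te = (o + 4m + p) / 6
= (2 + 4×9 + 21) / 6
= (2 + 36 + 21) / 6
= 59 / 6
= 9.83


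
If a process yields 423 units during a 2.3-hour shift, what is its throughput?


Throughput = units / time
= 423 / 2.3
= 183.9 units/hour


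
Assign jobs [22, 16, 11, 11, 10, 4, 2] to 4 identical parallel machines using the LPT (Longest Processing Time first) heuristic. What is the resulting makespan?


Jobs (LPT sorted): [22, 16, 11, 11, 10, 4, 2]
Machines: 4
  J=22 → Machine 1 (load: 0+22=22)
  J=16 → Machine 2 (load: 0+16=16)
  J=11 → Machine 3 (load: 0+11=11)
  J=11 → Machine 4 (load: 0+11=11)
  J=10 → Machine 3 (load: 11+10=21)
  J=4 → Machine 4 (load: 11+4=15)
  J=2 → Machine 4 (load: 15+2=17)
Machine loads: [22, 16, 21, 17]
Makespan = max = 22 time units


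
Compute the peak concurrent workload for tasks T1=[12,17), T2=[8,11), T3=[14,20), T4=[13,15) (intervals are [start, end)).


Check each time point for overlaps:
  t=14: 3 tasks active (T1, T3, T4)
Max concurrent = 3


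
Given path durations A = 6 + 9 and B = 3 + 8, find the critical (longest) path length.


Path A: 6 + 9 = 15
Path B: 3 + 8 = 11
Critical path = longest = max(15, 11)
= 15 (Path A)


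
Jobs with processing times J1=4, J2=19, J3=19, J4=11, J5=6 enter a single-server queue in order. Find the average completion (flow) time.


Completion times:
  J1: completes at 4
  J2: completes at 23
  J3: completes at 42
  J4: completes at 53
  J5: completes at 59
Sum = 181
Average = 181/5
= 36.20


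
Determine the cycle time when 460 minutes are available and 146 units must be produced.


Cycle time = available time / demand
= 460 / 146
= 3.15 min/unit


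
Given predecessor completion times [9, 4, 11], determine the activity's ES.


ES = max of all predecessor completion times
Predecessors: [9, 4, 11]
ES = max(9, 4, 11)
= 11


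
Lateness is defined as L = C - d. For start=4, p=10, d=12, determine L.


Completion = 4 + 10 = 14
Lateness = C - d = 14 - 12
= 2


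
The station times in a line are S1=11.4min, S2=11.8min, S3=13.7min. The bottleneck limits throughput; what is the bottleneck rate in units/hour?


Bottleneck = longest station time
Station times: [11.4, 11.8, 13.7]
Max = 13.7 min
Rate = 60 / 13.7
= 4.38 units/hour (bottleneck: 13.7min)


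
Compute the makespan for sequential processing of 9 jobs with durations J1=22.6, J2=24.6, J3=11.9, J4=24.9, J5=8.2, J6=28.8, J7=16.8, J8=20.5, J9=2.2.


Sequential makespan: sum all processing times
= 22.6 + 24.6 + 11.9 + 24.9 + 8.2 + 28.8 + 16.8 + 20.5 + 2.2
= 160.5 time units


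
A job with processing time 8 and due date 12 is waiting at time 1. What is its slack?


Slack = due - current_time - processing
= 12 - 1 - 8
= 3


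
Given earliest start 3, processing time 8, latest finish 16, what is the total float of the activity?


EF = ES + duration = 3 + 8 = 11
LS = LF - duration = 16 - 8 = 8
Total Float = LF - EF = 16 - 11
(or LS - ES = 8 - 3)
= 5


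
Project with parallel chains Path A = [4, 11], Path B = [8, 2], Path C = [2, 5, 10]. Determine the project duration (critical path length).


Path A: 4 + 11 = 15
Path B: 8 + 2 = 10
Path C: 2 + 5 + 10 = 17
Critical path = longest = max(15, 10, 17)
= 17 (Path C)


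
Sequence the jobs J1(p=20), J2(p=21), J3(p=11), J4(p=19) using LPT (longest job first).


LPT: sort by longest processing time first
  J2: p=21
  J1: p=20
  J4: p=19
  J3: p=11
Order: J2 → J1 → J4 → J3


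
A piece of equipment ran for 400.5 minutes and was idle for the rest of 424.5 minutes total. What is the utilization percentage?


Utilization = busy / total × 100
= 400.5 / 424.5 × 100
= 94.3%


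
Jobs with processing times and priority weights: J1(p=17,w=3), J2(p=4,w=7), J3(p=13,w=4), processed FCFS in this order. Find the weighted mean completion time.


Completion times:
  J1: C=17, w×C=3×17=51
  J2: C=21, w×C=7×21=147
  J3: C=34, w×C=4×34=136
Sum w×C = 334
Sum w = 14
Weighted avg = 334/14
= 23.86


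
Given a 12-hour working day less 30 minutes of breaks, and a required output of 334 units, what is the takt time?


Available = 12×60 - 30 = 690 min
Takt time = 690 / 334
= 2.07 min/unit


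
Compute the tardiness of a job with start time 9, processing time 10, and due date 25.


Completion = start + processing = 9 + 10 = 19
Tardiness = max(0, C - d) = max(0, 19 - 25)
= max(0, -6)
= 0


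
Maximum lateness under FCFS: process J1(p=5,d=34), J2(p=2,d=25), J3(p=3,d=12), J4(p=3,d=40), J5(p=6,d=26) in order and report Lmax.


Lateness per job (L = C - d):
  J1: C=5, d=34, L=-29
  J2: C=7, d=25, L=-18
  J3: C=10, d=12, L=-2
  J4: C=13, d=40, L=-27
  J5: C=19, d=26, L=-7
Lmax = max(-29, -18, -2, -27, -7)
= -2


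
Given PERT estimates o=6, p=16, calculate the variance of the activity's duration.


σ² = ((p - o) / 6)² = (p - o)² / 36
= (16 - 6)² / 36
= 10² / 36
= 100 / 36
= 2.7778


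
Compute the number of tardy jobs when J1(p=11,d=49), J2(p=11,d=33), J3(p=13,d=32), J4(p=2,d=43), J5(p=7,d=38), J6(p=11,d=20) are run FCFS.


Completion vs due date:
  J1: C=11, d=49 → on time
  J2: C=22, d=33 → on time
  J3: C=35, d=32 → TARDY
  J4: C=37, d=43 → on time
  J5: C=44, d=38 → TARDY
  J6: C=55, d=20 → TARDY
Tardy jobs: J3, J5, J6
Count = 3


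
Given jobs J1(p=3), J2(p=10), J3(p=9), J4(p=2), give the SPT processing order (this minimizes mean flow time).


SPT: sort by shortest processing time
  J4: p=2
  J1: p=3
  J3: p=9
  J2: p=10
Order: J4 → J1 → J3 → J2


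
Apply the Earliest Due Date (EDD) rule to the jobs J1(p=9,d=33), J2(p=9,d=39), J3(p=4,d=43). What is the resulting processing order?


EDD: sort by earliest due date
  J1: d=33, p=9
  J2: d=39, p=9
  J3: d=43, p=4
Order: J1 → J2 → J3


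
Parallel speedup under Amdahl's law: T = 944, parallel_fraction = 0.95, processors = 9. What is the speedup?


Amdahl's law: T_p = T × ((1-p) + p/N)
= 944 × ((1-0.95) + 0.95/9)
= 944 × (0.05 + 0.1056)
= 944 × 0.1556
= 146.84
Speedup = 944/146.84
= 6.43×


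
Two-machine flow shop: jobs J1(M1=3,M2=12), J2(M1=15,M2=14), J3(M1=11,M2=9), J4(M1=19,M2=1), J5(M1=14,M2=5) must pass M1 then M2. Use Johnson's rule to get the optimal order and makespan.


Johnson's rule:
Group 1 (M1≤M2, sort by M1): ['J1']
Group 2 (M1>M2, sort desc M2): ['J2', 'J3', 'J5', 'J4']
Sequence: J1 → J2 → J3 → J5 → J4
Makespan calculation:
  J1: M1 done=3, M2 done=15
  J2: M1 done=18, M2 done=32
  J3: M1 done=29, M2 done=41
  J5: M1 done=43, M2 done=48
  J4: M1 done=62, M2 done=63
= Sequence: J1 → J2 → J3 → J5 → J4, Makespan: 63


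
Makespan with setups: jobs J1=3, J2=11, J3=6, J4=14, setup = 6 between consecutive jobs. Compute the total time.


Makespan = Σ processing + (n-1) × setup
= (3 + 11 + 6 + 14) + (4-1)×6
= 34 + 18
= 52 time units


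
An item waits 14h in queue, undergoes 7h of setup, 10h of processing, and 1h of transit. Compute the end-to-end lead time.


Lead time = queue + setup + processing + transit
= 14 + 7 + 10 + 1
= 32 hours


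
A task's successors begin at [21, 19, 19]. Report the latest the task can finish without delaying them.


LF = min of all successor start times
Successors start at: [21, 19, 19]
LF = min(21, 19, 19)
= 19


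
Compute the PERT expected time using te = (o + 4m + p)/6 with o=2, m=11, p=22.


te = (o + 4m + p) / 6
= (2 + 4×11 + 22) / 6
= (2 + 44 + 22) / 6
= 68 / 6
= 11.33


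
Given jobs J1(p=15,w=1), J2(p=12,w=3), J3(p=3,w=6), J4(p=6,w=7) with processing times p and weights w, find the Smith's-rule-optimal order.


WSPT (Smith's rule): sort by p/w ascending
  J3: p/w = 3/6 = 0.500
  J4: p/w = 6/7 = 0.857
  J2: p/w = 12/3 = 4.000
  J1: p/w = 15/1 = 15.000
Order: J3 → J4 → J2 → J1


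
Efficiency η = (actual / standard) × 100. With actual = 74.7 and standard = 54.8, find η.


Efficiency = (actual / standard) × 100
= (74.7 / 54.8) × 100
= 136.3%


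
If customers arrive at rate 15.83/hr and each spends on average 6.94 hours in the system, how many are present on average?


Little's law: L = λ × W
= 15.83 × 6.94
= 109.86


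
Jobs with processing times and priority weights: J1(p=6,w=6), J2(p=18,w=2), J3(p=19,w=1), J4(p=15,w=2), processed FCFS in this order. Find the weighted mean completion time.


Completion times:
  J1: C=6, w×C=6×6=36
  J2: C=24, w×C=2×24=48
  J3: C=43, w×C=1×43=43
  J4: C=58, w×C=2×58=116
Sum w×C = 243
Sum w = 11
Weighted avg = 243/11
= 22.09


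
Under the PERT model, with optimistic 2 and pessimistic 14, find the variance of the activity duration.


σ² = ((p - o) / 6)² = (p - o)² / 36
= (14 - 2)² / 36
= 12² / 36
= 144 / 36
= 4.0000


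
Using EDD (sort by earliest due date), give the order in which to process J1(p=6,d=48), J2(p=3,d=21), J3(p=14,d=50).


EDD: sort by earliest due date
  J2: d=21, p=3
  J1: d=48, p=6
  J3: d=50, p=14
Order: J2 → J1 → J3


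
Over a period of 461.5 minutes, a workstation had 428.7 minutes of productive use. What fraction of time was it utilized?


Utilization = busy / total × 100
= 428.7 / 461.5 × 100
= 92.9%


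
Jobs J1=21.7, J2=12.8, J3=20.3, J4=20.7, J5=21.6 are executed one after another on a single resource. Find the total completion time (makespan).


Sequential makespan: sum all processing times
= 21.7 + 12.8 + 20.3 + 20.7 + 21.6
= 97.1 time units


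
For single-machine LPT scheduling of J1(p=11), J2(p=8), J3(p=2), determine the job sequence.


LPT: sort by longest processing time first
  J1: p=11
  J2: p=8
  J3: p=2
Order: J1 → J2 → J3


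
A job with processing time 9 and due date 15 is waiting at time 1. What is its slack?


Slack = due - current_time - processing
= 15 - 1 - 9
= 5


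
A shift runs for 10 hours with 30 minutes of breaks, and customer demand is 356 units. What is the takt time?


Available = 10×60 - 30 = 570 min
Takt time = 570 / 356
= 1.60 min/unit


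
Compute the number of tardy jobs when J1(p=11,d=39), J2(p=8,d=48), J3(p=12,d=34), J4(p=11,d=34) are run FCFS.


Completion vs due date:
  J1: C=11, d=39 → on time
  J2: C=19, d=48 → on time
  J3: C=31, d=34 → on time
  J4: C=42, d=34 → TARDY
Tardy jobs: J4
Count = 1


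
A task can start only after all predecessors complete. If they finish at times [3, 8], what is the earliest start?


ES = max of all predecessor completion times
Predecessors: [3, 8]
ES = max(3, 8)
= 8


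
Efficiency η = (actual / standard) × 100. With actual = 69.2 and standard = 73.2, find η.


Efficiency = (actual / standard) × 100
= (69.2 / 73.2) × 100
= 94.5%


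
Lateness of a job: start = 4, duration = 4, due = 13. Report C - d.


Completion = 4 + 4 = 8
Lateness = C - d = 8 - 13
= -5


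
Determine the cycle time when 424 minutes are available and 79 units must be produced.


Cycle time = available time / demand
= 424 / 79
= 5.37 min/unit


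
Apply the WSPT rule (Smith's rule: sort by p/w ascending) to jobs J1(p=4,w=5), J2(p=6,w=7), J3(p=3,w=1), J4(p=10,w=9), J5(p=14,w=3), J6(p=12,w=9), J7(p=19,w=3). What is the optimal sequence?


WSPT (Smith's rule): sort by p/w ascending
  J1: p/w = 4/5 = 0.800
  J2: p/w = 6/7 = 0.857
  J4: p/w = 10/9 = 1.111
  J6: p/w = 12/9 = 1.333
  J3: p/w = 3/1 = 3.000
  J5: p/w = 14/3 = 4.667
  J7: p/w = 19/3 = 6.333
Order: J1 → J2 → J4 → J6 → J3 → J5 → J7


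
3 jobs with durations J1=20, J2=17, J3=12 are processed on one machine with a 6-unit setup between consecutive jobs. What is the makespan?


Makespan = Σ processing + (n-1) × setup
= (20 + 17 + 12) + (3-1)×6
= 49 + 12
= 61 time units


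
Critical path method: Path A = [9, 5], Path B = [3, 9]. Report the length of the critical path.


Path A: 9 + 5 = 14
Path B: 3 + 9 = 12
Critical path = longest = max(14, 12)
= 14 (Path A)


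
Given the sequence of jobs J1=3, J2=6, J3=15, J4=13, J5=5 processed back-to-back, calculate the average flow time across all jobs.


Completion times:
  J1: completes at 3
  J2: completes at 9
  J3: completes at 24
  J4: completes at 37
  J5: completes at 42
Sum = 115
Average = 115/5
= 23.00


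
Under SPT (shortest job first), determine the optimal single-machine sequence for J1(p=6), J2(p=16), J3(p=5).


SPT: sort by shortest processing time
  J3: p=5
  J1: p=6
  J2: p=16
Order: J3 → J1 → J2


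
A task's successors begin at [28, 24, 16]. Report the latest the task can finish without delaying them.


LF = min of all successor start times
Successors start at: [28, 24, 16]
LF = min(28, 24, 16)
= 16


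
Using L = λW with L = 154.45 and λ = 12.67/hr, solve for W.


Little's law: L = λW → W = L / λ
= 154.45 / 12.67
= 12.19 hours


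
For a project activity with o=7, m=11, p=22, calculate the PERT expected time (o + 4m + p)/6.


te = (o + 4m + p) / 6
= (7 + 4×11 + 22) / 6
= (7 + 44 + 22) / 6
= 73 / 6
= 12.17


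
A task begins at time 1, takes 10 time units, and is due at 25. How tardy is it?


Completion = start + processing = 1 + 10 = 11
Tardiness = max(0, C - d) = max(0, 11 - 25)
= max(0, -14)
= 0


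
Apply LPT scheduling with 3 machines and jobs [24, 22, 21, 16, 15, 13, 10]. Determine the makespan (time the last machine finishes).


Jobs (LPT sorted): [24, 22, 21, 16, 15, 13, 10]
Machines: 3
  J=24 → Machine 1 (load: 0+24=24)
  J=22 → Machine 2 (load: 0+22=22)
  J=21 → Machine 3 (load: 0+21=21)
  J=16 → Machine 3 (load: 21+16=37)
  J=15 → Machine 2 (load: 22+15=37)
  J=13 → Machine 1 (load: 24+13=37)
  J=10 → Machine 1 (load: 37+10=47)
Machine loads: [47, 37, 37]
Makespan = max = 47 time units


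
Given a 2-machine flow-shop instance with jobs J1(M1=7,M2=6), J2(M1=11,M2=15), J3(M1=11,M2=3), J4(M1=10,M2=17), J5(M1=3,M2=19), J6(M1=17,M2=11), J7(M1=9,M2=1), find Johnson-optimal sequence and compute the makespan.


Johnson's rule:
Group 1 (M1≤M2, sort by M1): ['J5', 'J4', 'J2']
Group 2 (M1>M2, sort desc M2): ['J6', 'J1', 'J3', 'J7']
Sequence: J5 → J4 → J2 → J6 → J1 → J3 → J7
Makespan calculation:
  J5: M1 done=3, M2 done=22
  J4: M1 done=13, M2 done=39
  J2: M1 done=24, M2 done=54
  J6: M1 done=41, M2 done=65
  J1: M1 done=48, M2 done=71
  J3: M1 done=59, M2 done=74
  J7: M1 done=68, M2 done=75
= Sequence: J5 → J4 → J2 → J6 → J1 → J3 → J7, Makespan: 75


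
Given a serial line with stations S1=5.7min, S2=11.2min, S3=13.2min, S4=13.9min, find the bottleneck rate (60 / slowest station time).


Bottleneck = longest station time
Station times: [5.7, 11.2, 13.2, 13.9]
Max = 13.9 min
Rate = 60 / 13.9
= 4.32 units/hour (bottleneck: 13.9min)


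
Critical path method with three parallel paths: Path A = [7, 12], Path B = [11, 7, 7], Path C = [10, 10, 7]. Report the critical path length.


Path A: 7 + 12 = 19
Path B: 11 + 7 + 7 = 25
Path C: 10 + 10 + 7 = 27
Critical path = longest = max(19, 25, 27)
= 27 (Path C)


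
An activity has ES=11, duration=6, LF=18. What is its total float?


EF = ES + duration = 11 + 6 = 17
LS = LF - duration = 18 - 6 = 12
Total Float = LF - EF = 18 - 17
(or LS - ES = 12 - 11)
= 1


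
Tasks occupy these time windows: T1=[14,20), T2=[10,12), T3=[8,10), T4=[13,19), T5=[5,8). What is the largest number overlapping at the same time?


Check each time point for overlaps:
  t=14: 2 tasks active (T1, T4)
Max concurrent = 2


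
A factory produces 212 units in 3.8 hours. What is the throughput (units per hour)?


Throughput = units / time
= 212 / 3.8
= 55.8 units/hour


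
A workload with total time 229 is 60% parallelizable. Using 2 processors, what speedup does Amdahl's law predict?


Amdahl's law: T_p = T × ((1-p) + p/N)
= 229 × ((1-0.6) + 0.6/2)
= 229 × (0.40 + 0.3000)
= 229 × 0.7000
= 160.30
Speedup = 229/160.30
= 1.43×


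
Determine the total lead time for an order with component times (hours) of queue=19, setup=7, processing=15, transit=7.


Lead time = queue + setup + processing + transit
= 19 + 7 + 15 + 7
= 48 hours


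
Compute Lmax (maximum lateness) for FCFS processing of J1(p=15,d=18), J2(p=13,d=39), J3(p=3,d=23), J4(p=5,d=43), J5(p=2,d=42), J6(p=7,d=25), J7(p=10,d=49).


Lateness per job (L = C - d):
  J1: C=15, d=18, L=-3
  J2: C=28, d=39, L=-11
  J3: C=31, d=23, L=8
  J4: C=36, d=43, L=-7
  J5: C=38, d=42, L=-4
  J6: C=45, d=25, L=20
  J7: C=55, d=49, L=6
Lmax = max(-3, -11, 8, -7, -4, 20, 6)
= 20


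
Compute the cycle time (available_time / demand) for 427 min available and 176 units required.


Cycle time = available time / demand
= 427 / 176
= 2.43 min/unit


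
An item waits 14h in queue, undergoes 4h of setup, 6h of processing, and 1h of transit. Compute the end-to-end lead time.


Lead time = queue + setup + processing + transit
= 14 + 4 + 6 + 1
= 25 hours


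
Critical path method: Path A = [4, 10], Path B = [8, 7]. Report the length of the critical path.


Path A: 4 + 10 = 14
Path B: 8 + 7 = 15
Critical path = longest = max(14, 15)
= 15 (Path B)


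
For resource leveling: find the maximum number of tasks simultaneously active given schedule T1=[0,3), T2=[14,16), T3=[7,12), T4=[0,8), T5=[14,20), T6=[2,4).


Check each time point for overlaps:
  t=2: 3 tasks active (T1, T4, T6)
Max concurrent = 3


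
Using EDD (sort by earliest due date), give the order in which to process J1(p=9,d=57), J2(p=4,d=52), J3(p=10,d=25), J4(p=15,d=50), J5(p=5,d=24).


EDD: sort by earliest due date
  J5: d=24, p=5
  J3: d=25, p=10
  J4: d=50, p=15
  J2: d=52, p=4
  J1: d=57, p=9
Order: J5 → J3 → J4 → J2 → J1


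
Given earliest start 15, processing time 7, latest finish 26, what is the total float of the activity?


EF = ES + duration = 15 + 7 = 22
LS = LF - duration = 26 - 7 = 19
Total Float = LF - EF = 26 - 22
(or LS - ES = 19 - 15)
= 4


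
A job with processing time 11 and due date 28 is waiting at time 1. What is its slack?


Slack = due - current_time - processing
= 28 - 1 - 11
= 16


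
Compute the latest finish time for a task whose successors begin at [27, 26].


LF = min of all successor start times
Successors start at: [27, 26]
LF = min(27, 26)
= 26


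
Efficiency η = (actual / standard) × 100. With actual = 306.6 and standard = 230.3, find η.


Efficiency = (actual / standard) × 100
= (306.6 / 230.3) × 100
= 133.1%


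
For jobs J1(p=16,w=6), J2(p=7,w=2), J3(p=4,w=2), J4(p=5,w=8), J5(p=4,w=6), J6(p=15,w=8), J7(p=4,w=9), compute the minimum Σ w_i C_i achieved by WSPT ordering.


WSPT order (by p/w): J7 → J4 → J5 → J6 → J3 → J1 → J2
  J7: C=4, w·C=9×4=36
  J4: C=9, w·C=8×9=72
  J5: C=13, w·C=6×13=78
  J6: C=28, w·C=8×28=224
  J3: C=32, w·C=2×32=64
  J1: C=48, w·C=6×48=288
  J2: C=55, w·C=2×55=110
Σ w·C = 872
= 872


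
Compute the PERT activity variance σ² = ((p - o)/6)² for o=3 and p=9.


σ² = ((p - o) / 6)² = (p - o)² / 36
= (9 - 3)² / 36
= 6² / 36
= 36 / 36
= 1.0000


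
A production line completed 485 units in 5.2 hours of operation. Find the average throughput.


Throughput = units / time
= 485 / 5.2
= 93.3 units/hour


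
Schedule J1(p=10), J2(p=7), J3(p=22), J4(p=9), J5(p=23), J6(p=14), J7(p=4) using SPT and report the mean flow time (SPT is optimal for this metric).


SPT order: J7 → J2 → J4 → J1 → J6 → J3 → J5
Completion times:
  J7: C=4
  J2: C=11
  J4: C=20
  J1: C=30
  J6: C=44
  J3: C=66
  J5: C=89
Sum = 264, n = 7
Mean flow = 264/7
= 37.71


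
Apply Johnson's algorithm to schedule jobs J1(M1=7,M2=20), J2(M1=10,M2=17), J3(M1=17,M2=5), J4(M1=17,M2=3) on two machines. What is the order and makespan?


Johnson's rule:
Group 1 (M1≤M2, sort by M1): ['J1', 'J2']
Group 2 (M1>M2, sort desc M2): ['J3', 'J4']
Sequence: J1 → J2 → J3 → J4
Makespan calculation:
  J1: M1 done=7, M2 done=27
  J2: M1 done=17, M2 done=44
  J3: M1 done=34, M2 done=49
  J4: M1 done=51, M2 done=54
= Sequence: J1 → J2 → J3 → J4, Makespan: 54
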